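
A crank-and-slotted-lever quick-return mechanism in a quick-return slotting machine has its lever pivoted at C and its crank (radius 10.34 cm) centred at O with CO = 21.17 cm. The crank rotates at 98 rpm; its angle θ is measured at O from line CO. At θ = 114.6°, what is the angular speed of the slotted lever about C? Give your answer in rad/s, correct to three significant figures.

0.435

ω = 10.26 rad/s (from 98 rpm).
Crank pin A relative to C: A = (d + r cosθ, r sinθ); lever angle φ = atan2(r sinθ, d + r cosθ).
Differentiating tanφ: φ̇ = rω(d cosθ + r)/(d² + r² + 2dr cosθ).
d² + r² + 2dr cosθ = |CA|² = 0.0372839 m²;  d cosθ + r = +0.015273 m.
|ω_lever| = |0.1034·10.26·+0.015273| / 0.0372839 = 0.4347 rad/s.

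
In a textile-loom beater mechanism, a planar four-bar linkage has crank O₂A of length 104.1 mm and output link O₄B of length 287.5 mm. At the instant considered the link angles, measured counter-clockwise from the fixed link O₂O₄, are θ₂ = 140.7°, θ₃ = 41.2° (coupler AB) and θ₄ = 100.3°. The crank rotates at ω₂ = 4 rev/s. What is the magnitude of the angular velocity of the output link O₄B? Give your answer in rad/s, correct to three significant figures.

10.5

ω₂ = 25.13 rad/s (from 4 rev/s).
Differentiating the loop-closure r₂e^{iθ₂}+r₃e^{iθ₃}=r₁+r₄e^{iθ₄} gives r₂ω₂e^{iθ₂}+r₃ω₃e^{iθ₃}=r₄ω₄e^{iθ₄}.
Eliminating the other unknown: ω₄ = r₂ω₂ sin(θ₂−θ₃) / [r₄ sin(θ₄−θ₃)].
Numerator sine = +0.98629; denominator sine = +0.85806.
Result = 0.1041·25.13·(+0.98629) / (0.2875·(+0.85806)) = +10.46 rad/s; magnitude 10.46 rad/s.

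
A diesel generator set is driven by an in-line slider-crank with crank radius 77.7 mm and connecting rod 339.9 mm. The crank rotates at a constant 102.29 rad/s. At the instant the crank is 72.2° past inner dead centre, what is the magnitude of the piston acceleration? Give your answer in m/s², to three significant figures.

ω = 102.3 rad/s
x(θ) = r cosθ + √(L² − r² sin²θ); with ω constant, a = ω²·d²x/dθ².
d²x/dθ² = −r cosθ − r²(cos2θ)/√u − r⁴ sin²2θ/(4u^{3/2}),  u = L² − r² sin²θ = 0.110059 m².
Substituting r = 0.0777 m, L = 0.3399 m, θ = 72.2°: d²x/dθ² = -0.0090401 m.
a = ω²·d²x/dθ² = (102.3)²·(-0.0090401) = -94.589 m/s²;  |a| = 94.589 m/s².

94.6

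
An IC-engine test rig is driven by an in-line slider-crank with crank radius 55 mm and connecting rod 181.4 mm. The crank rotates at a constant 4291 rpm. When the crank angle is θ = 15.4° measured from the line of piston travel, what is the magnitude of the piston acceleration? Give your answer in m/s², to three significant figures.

ω = 2π·4291/60 = 449.4 rad/s
x(θ) = r cosθ + √(L² − r² sin²θ); with ω constant, a = ω²·d²x/dθ².
d²x/dθ² = −r cosθ − r²(cos2θ)/√u − r⁴ sin²2θ/(4u^{3/2}),  u = L² − r² sin²θ = 0.0326926 m².
Substituting r = 0.055 m, L = 0.1814 m, θ = 15.4°: d²x/dθ² = -0.067497 m.
a = ω²·d²x/dθ² = (449.4)²·(-0.067497) = -13629 m/s²;  |a| = 13629 m/s².

13600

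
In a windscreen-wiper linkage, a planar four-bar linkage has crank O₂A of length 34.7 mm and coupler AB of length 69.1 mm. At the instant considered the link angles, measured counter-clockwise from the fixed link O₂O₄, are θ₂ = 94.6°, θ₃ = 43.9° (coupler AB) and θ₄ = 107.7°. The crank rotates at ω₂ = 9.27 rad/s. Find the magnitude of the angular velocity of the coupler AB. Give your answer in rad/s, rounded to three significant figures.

1.18

ω₂ = 9.27 rad/s
Differentiating the loop-closure r₂e^{iθ₂}+r₃e^{iθ₃}=r₁+r₄e^{iθ₄} gives r₂ω₂e^{iθ₂}+r₃ω₃e^{iθ₃}=r₄ω₄e^{iθ₄}.
Eliminating the other unknown: ω₃ = r₂ω₂ sin(θ₄−θ₂) / [r₃ sin(θ₃−θ₄)].
Numerator sine = +0.22665; denominator sine = -0.89726.
Result = 0.0347·9.27·(+0.22665) / (0.0691·(-0.89726)) = -1.1759 rad/s; magnitude 1.1759 rad/s.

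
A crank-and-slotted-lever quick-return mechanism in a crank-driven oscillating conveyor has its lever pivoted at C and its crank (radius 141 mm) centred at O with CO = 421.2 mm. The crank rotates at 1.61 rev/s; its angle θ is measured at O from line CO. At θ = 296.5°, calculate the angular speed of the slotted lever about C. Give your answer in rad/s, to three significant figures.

ω = 10.12 rad/s (from 1.61 rev/s).
Crank pin A relative to C: A = (d + r cosθ, r sinθ); lever angle φ = atan2(r sinθ, d + r cosθ).
Differentiating tanφ: φ̇ = rω(d cosθ + r)/(d² + r² + 2dr cosθ).
d² + r² + 2dr cosθ = |CA|² = 0.250289 m²;  d cosθ + r = +0.32894 m.
|ω_lever| = |0.141·10.12·+0.32894| / 0.250289 = 1.8746 rad/s.

1.87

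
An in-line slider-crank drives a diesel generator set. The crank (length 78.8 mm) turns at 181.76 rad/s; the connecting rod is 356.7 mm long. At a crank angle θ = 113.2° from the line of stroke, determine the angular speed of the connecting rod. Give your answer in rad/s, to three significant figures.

16.2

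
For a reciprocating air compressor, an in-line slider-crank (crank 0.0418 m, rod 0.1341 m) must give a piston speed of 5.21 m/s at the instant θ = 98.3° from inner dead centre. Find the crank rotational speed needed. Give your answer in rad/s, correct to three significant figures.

132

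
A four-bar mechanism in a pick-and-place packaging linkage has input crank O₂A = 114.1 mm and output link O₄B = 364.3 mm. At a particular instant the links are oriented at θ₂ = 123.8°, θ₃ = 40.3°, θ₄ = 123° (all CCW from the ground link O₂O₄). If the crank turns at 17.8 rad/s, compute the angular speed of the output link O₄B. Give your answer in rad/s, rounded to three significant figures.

5.58

ω₂ = 17.8 rad/s
Differentiating the loop-closure r₂e^{iθ₂}+r₃e^{iθ₃}=r₁+r₄e^{iθ₄} gives r₂ω₂e^{iθ₂}+r₃ω₃e^{iθ₃}=r₄ω₄e^{iθ₄}.
Eliminating the other unknown: ω₄ = r₂ω₂ sin(θ₂−θ₃) / [r₄ sin(θ₄−θ₃)].
Numerator sine = +0.99357; denominator sine = +0.99189.
Result = 0.1141·17.8·(+0.99357) / (0.3643·(+0.99189)) = +5.5844 rad/s; magnitude 5.5844 rad/s.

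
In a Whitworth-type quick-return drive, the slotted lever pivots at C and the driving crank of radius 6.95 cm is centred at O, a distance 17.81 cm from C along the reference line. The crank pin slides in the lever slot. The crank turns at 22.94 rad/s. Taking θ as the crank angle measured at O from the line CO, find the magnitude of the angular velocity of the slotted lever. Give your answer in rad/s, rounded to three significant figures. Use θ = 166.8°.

ω = 22.94 rad/s
Crank pin A relative to C: A = (d + r cosθ, r sinθ); lever angle φ = atan2(r sinθ, d + r cosθ).
Differentiating tanφ: φ̇ = rω(d cosθ + r)/(d² + r² + 2dr cosθ).
d² + r² + 2dr cosθ = |CA|² = 0.012448 m²;  d cosθ + r = -0.10389 m.
|ω_lever| = |0.0695·22.94·-0.10389| / 0.012448 = 13.307 rad/s.

13.3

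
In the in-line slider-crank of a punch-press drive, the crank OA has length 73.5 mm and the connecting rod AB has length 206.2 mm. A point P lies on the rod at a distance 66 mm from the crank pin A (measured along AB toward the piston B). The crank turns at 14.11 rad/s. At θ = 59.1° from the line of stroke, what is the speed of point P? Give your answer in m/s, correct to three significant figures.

ω = 14.11 rad/s.  Crank-pin speed |V_A| = rω = 1.0371 m/s, perpendicular to OA.
Rod angle: sinφ = −(r/L) sinθ ⇒ φ = -17.810°; ω_rod = −rω cosθ/√(L²−r²sin²θ) = -2.7129 rad/s.
V_P = V_A + ω_rod × AP, with AP = 0.066 m along the rod.
Components: V_Px = −rω sinθ − a·ω_rod·sinφ = -0.94465 m/s;  V_Py = rω cosθ + a·ω_rod·cosφ = +0.36212 m/s.
|V_P| = √(V_Px² + V_Py²) = 1.0117 m/s.

1.01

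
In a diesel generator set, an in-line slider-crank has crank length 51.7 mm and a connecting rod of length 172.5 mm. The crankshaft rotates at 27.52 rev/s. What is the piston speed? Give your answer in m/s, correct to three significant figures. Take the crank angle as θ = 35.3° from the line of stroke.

ω = 2π·27.5 = 172.9 rad/s
For an in-line slider-crank, x = r cosθ + √(L² − r² sin²θ), so v = −rω sinθ·[1 + r cosθ/√(L² − r² sin²θ)].
With r = 0.0517 m, L = 0.1725 m, θ = 35.3°: √(L² − r² sin²θ) = 0.16989 m.
v = −0.0517·172.9·0.57786·[1 + 0.0517·0.81614/0.16989] = -6.4488 m/s.
|v| = 6.4488 m/s.

6.45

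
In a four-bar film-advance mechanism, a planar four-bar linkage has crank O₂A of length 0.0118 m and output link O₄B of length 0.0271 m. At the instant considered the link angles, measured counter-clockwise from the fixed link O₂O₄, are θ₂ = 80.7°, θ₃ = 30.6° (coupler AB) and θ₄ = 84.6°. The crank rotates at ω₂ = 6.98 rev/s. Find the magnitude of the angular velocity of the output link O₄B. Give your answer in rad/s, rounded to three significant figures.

ω₂ = 43.86 rad/s (from 6.98 rev/s).
Differentiating the loop-closure r₂e^{iθ₂}+r₃e^{iθ₃}=r₁+r₄e^{iθ₄} gives r₂ω₂e^{iθ₂}+r₃ω₃e^{iθ₃}=r₄ω₄e^{iθ₄}.
Eliminating the other unknown: ω₄ = r₂ω₂ sin(θ₂−θ₃) / [r₄ sin(θ₄−θ₃)].
Numerator sine = +0.76717; denominator sine = +0.80902.
Result = 0.0118·43.86·(+0.76717) / (0.0271·(+0.80902)) = +18.108 rad/s; magnitude 18.108 rad/s.

18.1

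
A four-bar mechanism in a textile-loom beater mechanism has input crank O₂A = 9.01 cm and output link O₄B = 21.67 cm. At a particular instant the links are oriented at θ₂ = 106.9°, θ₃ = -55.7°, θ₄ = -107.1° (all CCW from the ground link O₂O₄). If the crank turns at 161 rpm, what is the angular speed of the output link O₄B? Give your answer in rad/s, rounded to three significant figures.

ω₂ = 16.86 rad/s (from 161 rpm).
Differentiating the loop-closure r₂e^{iθ₂}+r₃e^{iθ₃}=r₁+r₄e^{iθ₄} gives r₂ω₂e^{iθ₂}+r₃ω₃e^{iθ₃}=r₄ω₄e^{iθ₄}.
Eliminating the other unknown: ω₄ = r₂ω₂ sin(θ₂−θ₃) / [r₄ sin(θ₄−θ₃)].
Numerator sine = +0.29904; denominator sine = -0.78152.
Result = 0.0901·16.86·(+0.29904) / (0.2167·(-0.78152)) = -2.6823 rad/s; magnitude 2.6823 rad/s.

2.68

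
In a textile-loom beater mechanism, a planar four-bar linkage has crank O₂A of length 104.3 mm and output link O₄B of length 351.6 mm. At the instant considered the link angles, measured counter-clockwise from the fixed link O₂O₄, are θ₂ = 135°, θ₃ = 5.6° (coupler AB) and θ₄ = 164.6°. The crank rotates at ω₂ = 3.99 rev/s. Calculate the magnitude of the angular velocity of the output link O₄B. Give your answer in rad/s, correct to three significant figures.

16.0

ω₂ = 25.07 rad/s (from 3.99 rev/s).
Differentiating the loop-closure r₂e^{iθ₂}+r₃e^{iθ₃}=r₁+r₄e^{iθ₄} gives r₂ω₂e^{iθ₂}+r₃ω₃e^{iθ₃}=r₄ω₄e^{iθ₄}.
Eliminating the other unknown: ω₄ = r₂ω₂ sin(θ₂−θ₃) / [r₄ sin(θ₄−θ₃)].
Numerator sine = +0.77273; denominator sine = +0.35837.
Result = 0.1043·25.07·(+0.77273) / (0.3516·(+0.35837)) = +16.036 rad/s; magnitude 16.036 rad/s.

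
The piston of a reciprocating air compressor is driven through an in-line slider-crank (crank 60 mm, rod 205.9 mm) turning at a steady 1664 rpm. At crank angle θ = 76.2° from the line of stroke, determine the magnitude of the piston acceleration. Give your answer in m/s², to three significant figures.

ω = 2π·1664/60 = 174.3 rad/s
x(θ) = r cosθ + √(L² − r² sin²θ); with ω constant, a = ω²·d²x/dθ².
d²x/dθ² = −r cosθ − r²(cos2θ)/√u − r⁴ sin²2θ/(4u^{3/2}),  u = L² − r² sin²θ = 0.0389996 m².
Substituting r = 0.06 m, L = 0.2059 m, θ = 76.2°: d²x/dθ² = +0.0017526 m.
a = ω²·d²x/dθ² = (174.3)²·(+0.0017526) = +53.218 m/s²;  |a| = 53.218 m/s².

53.2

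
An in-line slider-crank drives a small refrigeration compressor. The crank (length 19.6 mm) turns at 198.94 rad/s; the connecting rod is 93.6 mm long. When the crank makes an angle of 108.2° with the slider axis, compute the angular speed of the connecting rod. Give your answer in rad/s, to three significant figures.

13.3

ω = 198.9 rad/s
The rod makes angle φ with the slider axis where L sinφ = r sinθ; differentiating, L cosφ·φ̇ = r ω cosθ.
L cosφ = √(L² − r² sin²θ) = 0.091729 m.
|ω_rod| = r ω |cosθ| / √(L² − r² sin²θ) = 0.0196·198.9·0.31233/0.091729 = 13.277 rad/s.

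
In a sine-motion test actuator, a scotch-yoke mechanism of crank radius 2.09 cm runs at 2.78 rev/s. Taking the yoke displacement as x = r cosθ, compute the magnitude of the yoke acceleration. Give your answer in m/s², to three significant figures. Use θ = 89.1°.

0.100

ω = 17.47 rad/s (from 2.78 rev/s).
x = r cosθ ⇒ ẍ = −rω² cosθ (ω constant).
|a| = rω²|cosθ| = 0.0209·(17.47)²·|cos 89.1°| = 0.10016 m/s².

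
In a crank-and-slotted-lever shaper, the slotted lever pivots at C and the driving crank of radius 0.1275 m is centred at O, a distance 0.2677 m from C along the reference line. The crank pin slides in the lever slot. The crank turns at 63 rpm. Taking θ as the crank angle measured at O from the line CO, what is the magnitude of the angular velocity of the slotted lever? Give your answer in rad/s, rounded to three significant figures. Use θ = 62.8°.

ω = 6.597 rad/s (from 63 rpm).
Crank pin A relative to C: A = (d + r cosθ, r sinθ); lever angle φ = atan2(r sinθ, d + r cosθ).
Differentiating tanφ: φ̇ = rω(d cosθ + r)/(d² + r² + 2dr cosθ).
d² + r² + 2dr cosθ = |CA|² = 0.119123 m²;  d cosθ + r = +0.24987 m.
|ω_lever| = |0.1275·6.597·+0.24987| / 0.119123 = 1.7644 rad/s.

1.76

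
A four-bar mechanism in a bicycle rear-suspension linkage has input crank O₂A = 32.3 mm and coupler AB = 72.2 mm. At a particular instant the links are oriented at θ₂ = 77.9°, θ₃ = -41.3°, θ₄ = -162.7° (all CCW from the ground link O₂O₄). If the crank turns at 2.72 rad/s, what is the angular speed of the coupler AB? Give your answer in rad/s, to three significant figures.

ω₂ = 2.72 rad/s
Differentiating the loop-closure r₂e^{iθ₂}+r₃e^{iθ₃}=r₁+r₄e^{iθ₄} gives r₂ω₂e^{iθ₂}+r₃ω₃e^{iθ₃}=r₄ω₄e^{iθ₄}.
Eliminating the other unknown: ω₃ = r₂ω₂ sin(θ₄−θ₂) / [r₃ sin(θ₃−θ₄)].
Numerator sine = +0.87121; denominator sine = +0.85355.
Result = 0.0323·2.72·(+0.87121) / (0.0722·(+0.85355)) = +1.242 rad/s; magnitude 1.242 rad/s.

1.24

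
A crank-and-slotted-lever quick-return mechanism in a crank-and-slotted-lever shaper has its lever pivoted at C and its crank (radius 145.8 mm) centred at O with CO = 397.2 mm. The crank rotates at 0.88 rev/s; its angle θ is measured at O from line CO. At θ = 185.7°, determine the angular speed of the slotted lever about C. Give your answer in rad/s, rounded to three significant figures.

3.15

ω = 5.529 rad/s (from 0.88 rev/s).
Crank pin A relative to C: A = (d + r cosθ, r sinθ); lever angle φ = atan2(r sinθ, d + r cosθ).
Differentiating tanφ: φ̇ = rω(d cosθ + r)/(d² + r² + 2dr cosθ).
d² + r² + 2dr cosθ = |CA|² = 0.0637746 m²;  d cosθ + r = -0.24944 m.
|ω_lever| = |0.1458·5.529·-0.24944| / 0.0637746 = 3.1531 rad/s.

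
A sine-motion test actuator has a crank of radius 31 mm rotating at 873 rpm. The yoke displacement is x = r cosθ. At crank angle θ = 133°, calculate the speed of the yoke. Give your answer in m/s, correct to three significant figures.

ω = 91.42 rad/s (from 873 rpm).
x = r cosθ ⇒ ẋ = −rω sinθ.
|v| = rω|sinθ| = 0.031·91.42·|sin 133°| = 2.0727 m/s.

2.07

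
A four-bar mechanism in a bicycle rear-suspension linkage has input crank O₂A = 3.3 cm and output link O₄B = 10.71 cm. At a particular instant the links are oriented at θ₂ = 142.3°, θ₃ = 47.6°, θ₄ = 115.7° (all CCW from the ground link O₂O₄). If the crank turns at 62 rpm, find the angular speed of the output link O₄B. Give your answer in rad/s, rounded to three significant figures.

ω₂ = 6.493 rad/s (from 62 rpm).
Differentiating the loop-closure r₂e^{iθ₂}+r₃e^{iθ₃}=r₁+r₄e^{iθ₄} gives r₂ω₂e^{iθ₂}+r₃ω₃e^{iθ₃}=r₄ω₄e^{iθ₄}.
Eliminating the other unknown: ω₄ = r₂ω₂ sin(θ₂−θ₃) / [r₄ sin(θ₄−θ₃)].
Numerator sine = +0.99664; denominator sine = +0.92784.
Result = 0.033·6.493·(+0.99664) / (0.1071·(+0.92784)) = +2.1489 rad/s; magnitude 2.1489 rad/s.

2.15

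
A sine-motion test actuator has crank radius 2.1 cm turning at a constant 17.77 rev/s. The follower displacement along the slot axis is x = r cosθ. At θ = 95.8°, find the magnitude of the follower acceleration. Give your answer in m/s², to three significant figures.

ω = 111.7 rad/s (from 17.77 rev/s).
x = r cosθ ⇒ ẍ = −rω² cosθ (ω constant).
|a| = rω²|cosθ| = 0.021·(111.7)²·|cos 95.8°| = 26.456 m/s².

26.5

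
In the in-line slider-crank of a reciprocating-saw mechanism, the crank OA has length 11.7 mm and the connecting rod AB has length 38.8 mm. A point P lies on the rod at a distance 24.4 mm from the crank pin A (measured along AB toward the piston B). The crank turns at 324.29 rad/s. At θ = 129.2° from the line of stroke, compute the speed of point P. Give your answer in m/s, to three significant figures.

ω = 324.3 rad/s.  Crank-pin speed |V_A| = rω = 3.7942 m/s, perpendicular to OA.
Rod angle: sinφ = −(r/L) sinθ ⇒ φ = -13.514°; ω_rod = −rω cosθ/√(L²−r²sin²θ) = +63.565 rad/s.
V_P = V_A + ω_rod × AP, with AP = 0.0244 m along the rod.
Components: V_Px = −rω sinθ − a·ω_rod·sinφ = -2.5779 m/s;  V_Py = rω cosθ + a·ω_rod·cosφ = -0.88999 m/s.
|V_P| = √(V_Px² + V_Py²) = 2.7272 m/s.

2.73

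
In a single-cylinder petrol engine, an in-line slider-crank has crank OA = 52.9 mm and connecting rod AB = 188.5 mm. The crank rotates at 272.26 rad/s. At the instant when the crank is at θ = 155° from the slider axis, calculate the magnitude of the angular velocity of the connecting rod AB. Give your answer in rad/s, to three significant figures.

ω = 272.3 rad/s
The rod makes angle φ with the slider axis where L sinφ = r sinθ; differentiating, L cosφ·φ̇ = r ω cosθ.
L cosφ = √(L² − r² sin²θ) = 0.18717 m.
|ω_rod| = r ω |cosθ| / √(L² − r² sin²θ) = 0.0529·272.3·0.90631/0.18717 = 69.74 rad/s.

69.7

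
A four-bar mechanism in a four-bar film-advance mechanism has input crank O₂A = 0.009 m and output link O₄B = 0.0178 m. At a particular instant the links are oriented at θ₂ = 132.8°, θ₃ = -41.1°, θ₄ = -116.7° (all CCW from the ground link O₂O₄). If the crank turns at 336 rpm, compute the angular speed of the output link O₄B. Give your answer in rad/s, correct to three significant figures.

ω₂ = 35.19 rad/s (from 336 rpm).
Differentiating the loop-closure r₂e^{iθ₂}+r₃e^{iθ₃}=r₁+r₄e^{iθ₄} gives r₂ω₂e^{iθ₂}+r₃ω₃e^{iθ₃}=r₄ω₄e^{iθ₄}.
Eliminating the other unknown: ω₄ = r₂ω₂ sin(θ₂−θ₃) / [r₄ sin(θ₄−θ₃)].
Numerator sine = +0.10626; denominator sine = -0.96858.
Result = 0.009·35.19·(+0.10626) / (0.0178·(-0.96858)) = -1.9518 rad/s; magnitude 1.9518 rad/s.

1.95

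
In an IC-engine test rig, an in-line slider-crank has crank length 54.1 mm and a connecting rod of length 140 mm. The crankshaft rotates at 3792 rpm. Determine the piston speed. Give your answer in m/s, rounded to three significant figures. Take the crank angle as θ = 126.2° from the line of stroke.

13.2

ω = 2π·3792/60 = 397.1 rad/s
For an in-line slider-crank, x = r cosθ + √(L² − r² sin²θ), so v = −rω sinθ·[1 + r cosθ/√(L² − r² sin²θ)].
With r = 0.0541 m, L = 0.14 m, θ = 126.2°: √(L² − r² sin²θ) = 0.13302 m.
v = −0.0541·397.1·0.80696·[1 + 0.0541·-0.59061/0.13302] = -13.172 m/s.
|v| = 13.172 m/s.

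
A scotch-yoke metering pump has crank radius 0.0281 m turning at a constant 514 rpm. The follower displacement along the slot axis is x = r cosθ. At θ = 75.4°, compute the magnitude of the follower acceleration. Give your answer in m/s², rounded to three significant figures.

ω = 53.83 rad/s (from 514 rpm).
x = r cosθ ⇒ ẍ = −rω² cosθ (ω constant).
|a| = rω²|cosθ| = 0.0281·(53.83)²·|cos 75.4°| = 20.522 m/s².

20.5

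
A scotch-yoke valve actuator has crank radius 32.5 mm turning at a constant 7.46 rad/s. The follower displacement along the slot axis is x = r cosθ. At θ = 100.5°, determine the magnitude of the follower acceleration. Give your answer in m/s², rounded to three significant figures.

0.330

ω = 7.46 rad/s
x = r cosθ ⇒ ẍ = −rω² cosθ (ω constant).
|a| = rω²|cosθ| = 0.0325·(7.46)²·|cos 100.5°| = 0.32961 m/s².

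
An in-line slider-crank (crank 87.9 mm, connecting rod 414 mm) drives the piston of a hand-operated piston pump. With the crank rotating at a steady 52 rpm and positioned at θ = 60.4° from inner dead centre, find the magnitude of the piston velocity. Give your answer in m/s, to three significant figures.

ω = 2π·52/60 = 5.445 rad/s
For an in-line slider-crank, x = r cosθ + √(L² − r² sin²θ), so v = −rω sinθ·[1 + r cosθ/√(L² − r² sin²θ)].
With r = 0.0879 m, L = 0.414 m, θ = 60.4°: √(L² − r² sin²θ) = 0.40688 m.
v = −0.0879·5.445·0.86949·[1 + 0.0879·0.49394/0.40688] = -0.4606 m/s.
|v| = 0.4606 m/s.

0.461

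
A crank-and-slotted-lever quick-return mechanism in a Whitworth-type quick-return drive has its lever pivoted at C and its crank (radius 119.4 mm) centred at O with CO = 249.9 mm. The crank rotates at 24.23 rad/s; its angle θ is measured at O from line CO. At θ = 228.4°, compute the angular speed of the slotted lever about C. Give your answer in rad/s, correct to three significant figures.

3.63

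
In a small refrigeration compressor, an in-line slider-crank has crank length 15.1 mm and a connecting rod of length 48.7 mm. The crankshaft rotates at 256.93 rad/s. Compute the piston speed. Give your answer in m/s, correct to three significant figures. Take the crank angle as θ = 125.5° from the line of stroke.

2.57

ω = 256.9 rad/s
For an in-line slider-crank, x = r cosθ + √(L² − r² sin²θ), so v = −rω sinθ·[1 + r cosθ/√(L² − r² sin²θ)].
With r = 0.0151 m, L = 0.0487 m, θ = 125.5°: √(L² − r² sin²θ) = 0.047123 m.
v = −0.0151·256.9·0.81412·[1 + 0.0151·-0.58070/0.047123] = -2.5707 m/s.
|v| = 2.5707 m/s.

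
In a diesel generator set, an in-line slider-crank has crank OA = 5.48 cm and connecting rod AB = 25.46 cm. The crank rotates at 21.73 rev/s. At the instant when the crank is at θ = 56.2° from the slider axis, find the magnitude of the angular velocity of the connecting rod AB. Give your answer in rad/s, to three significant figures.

16.6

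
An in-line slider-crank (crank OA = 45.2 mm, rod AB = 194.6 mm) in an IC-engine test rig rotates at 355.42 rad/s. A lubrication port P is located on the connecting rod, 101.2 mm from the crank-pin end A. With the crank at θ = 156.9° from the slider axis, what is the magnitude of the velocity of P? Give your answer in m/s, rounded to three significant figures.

9.04

ω = 355.4 rad/s.  Crank-pin speed |V_A| = rω = 16.065 m/s, perpendicular to OA.
Rod angle: sinφ = −(r/L) sinθ ⇒ φ = -5.229°; ω_rod = −rω cosθ/√(L²−r²sin²θ) = +76.252 rad/s.
V_P = V_A + ω_rod × AP, with AP = 0.1012 m along the rod.
Components: V_Px = −rω sinθ − a·ω_rod·sinφ = -5.5997 m/s;  V_Py = rω cosθ + a·ω_rod·cosφ = -7.0923 m/s.
|V_P| = √(V_Px² + V_Py²) = 9.0364 m/s.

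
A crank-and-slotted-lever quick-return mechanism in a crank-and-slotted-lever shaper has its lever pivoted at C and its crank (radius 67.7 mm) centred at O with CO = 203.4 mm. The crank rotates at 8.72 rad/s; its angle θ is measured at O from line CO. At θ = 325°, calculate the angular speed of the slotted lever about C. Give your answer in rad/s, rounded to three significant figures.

ω = 8.72 rad/s
Crank pin A relative to C: A = (d + r cosθ, r sinθ); lever angle φ = atan2(r sinθ, d + r cosθ).
Differentiating tanφ: φ̇ = rω(d cosθ + r)/(d² + r² + 2dr cosθ).
d² + r² + 2dr cosθ = |CA|² = 0.0685146 m²;  d cosθ + r = +0.23432 m.
|ω_lever| = |0.0677·8.72·+0.23432| / 0.0685146 = 2.0189 rad/s.

2.02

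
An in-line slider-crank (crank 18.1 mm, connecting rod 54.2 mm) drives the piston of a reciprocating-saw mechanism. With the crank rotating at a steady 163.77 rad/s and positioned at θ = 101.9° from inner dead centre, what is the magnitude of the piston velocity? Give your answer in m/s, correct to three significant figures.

2.69

ω = 163.8 rad/s
For an in-line slider-crank, x = r cosθ + √(L² − r² sin²θ), so v = −rω sinθ·[1 + r cosθ/√(L² − r² sin²θ)].
With r = 0.0181 m, L = 0.0542 m, θ = 101.9°: √(L² − r² sin²θ) = 0.051225 m.
v = −0.0181·163.8·0.97851·[1 + 0.0181·-0.20620/0.051225] = -2.6892 m/s.
|v| = 2.6892 m/s.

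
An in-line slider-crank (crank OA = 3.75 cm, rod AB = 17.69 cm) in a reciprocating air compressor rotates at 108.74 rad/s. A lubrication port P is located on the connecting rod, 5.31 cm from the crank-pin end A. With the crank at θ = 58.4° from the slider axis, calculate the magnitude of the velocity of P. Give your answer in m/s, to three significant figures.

3.89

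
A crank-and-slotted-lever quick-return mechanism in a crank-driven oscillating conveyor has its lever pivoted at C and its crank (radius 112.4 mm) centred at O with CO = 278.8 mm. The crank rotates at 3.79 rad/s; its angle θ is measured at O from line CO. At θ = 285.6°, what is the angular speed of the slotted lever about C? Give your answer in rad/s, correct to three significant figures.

0.744

ω = 3.79 rad/s
Crank pin A relative to C: A = (d + r cosθ, r sinθ); lever angle φ = atan2(r sinθ, d + r cosθ).
Differentiating tanφ: φ̇ = rω(d cosθ + r)/(d² + r² + 2dr cosθ).
d² + r² + 2dr cosθ = |CA|² = 0.107218 m²;  d cosθ + r = +0.18737 m.
|ω_lever| = |0.1124·3.79·+0.18737| / 0.107218 = 0.74448 rad/s.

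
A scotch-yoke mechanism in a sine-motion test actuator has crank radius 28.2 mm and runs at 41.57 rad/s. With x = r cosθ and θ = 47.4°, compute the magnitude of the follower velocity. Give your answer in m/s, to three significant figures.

0.863

ω = 41.57 rad/s
x = r cosθ ⇒ ẋ = −rω sinθ.
|v| = rω|sinθ| = 0.0282·41.57·|sin 47.4°| = 0.86291 m/s.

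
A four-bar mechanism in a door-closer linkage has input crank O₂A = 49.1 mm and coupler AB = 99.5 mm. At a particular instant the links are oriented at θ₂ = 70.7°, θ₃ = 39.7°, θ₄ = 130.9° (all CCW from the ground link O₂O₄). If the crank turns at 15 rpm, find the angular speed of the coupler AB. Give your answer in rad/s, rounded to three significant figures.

ω₂ = 1.571 rad/s (from 15 rpm).
Differentiating the loop-closure r₂e^{iθ₂}+r₃e^{iθ₃}=r₁+r₄e^{iθ₄} gives r₂ω₂e^{iθ₂}+r₃ω₃e^{iθ₃}=r₄ω₄e^{iθ₄}.
Eliminating the other unknown: ω₃ = r₂ω₂ sin(θ₄−θ₂) / [r₃ sin(θ₃−θ₄)].
Numerator sine = +0.86777; denominator sine = -0.99978.
Result = 0.0491·1.571·(+0.86777) / (0.0995·(-0.99978)) = -0.67278 rad/s; magnitude 0.67278 rad/s.

0.673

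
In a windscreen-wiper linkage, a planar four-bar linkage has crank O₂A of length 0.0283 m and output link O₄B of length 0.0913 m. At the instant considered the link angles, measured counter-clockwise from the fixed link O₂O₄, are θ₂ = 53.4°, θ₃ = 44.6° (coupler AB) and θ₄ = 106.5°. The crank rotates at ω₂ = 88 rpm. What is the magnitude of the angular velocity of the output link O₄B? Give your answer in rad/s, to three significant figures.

ω₂ = 9.215 rad/s (from 88 rpm).
Differentiating the loop-closure r₂e^{iθ₂}+r₃e^{iθ₃}=r₁+r₄e^{iθ₄} gives r₂ω₂e^{iθ₂}+r₃ω₃e^{iθ₃}=r₄ω₄e^{iθ₄}.
Eliminating the other unknown: ω₄ = r₂ω₂ sin(θ₂−θ₃) / [r₄ sin(θ₄−θ₃)].
Numerator sine = +0.15299; denominator sine = +0.88213.
Result = 0.0283·9.215·(+0.15299) / (0.0913·(+0.88213)) = +0.49539 rad/s; magnitude 0.49539 rad/s.

0.495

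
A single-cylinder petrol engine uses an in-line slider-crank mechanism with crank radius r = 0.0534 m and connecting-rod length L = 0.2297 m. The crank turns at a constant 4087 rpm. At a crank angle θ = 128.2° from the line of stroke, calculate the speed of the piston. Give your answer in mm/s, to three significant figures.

ω = 2π·4087/60 = 428 rad/s
For an in-line slider-crank, x = r cosθ + √(L² − r² sin²θ), so v = −rω sinθ·[1 + r cosθ/√(L² − r² sin²θ)].
With r = 0.0534 m, L = 0.2297 m, θ = 128.2°: √(L² − r² sin²θ) = 0.22583 m.
v = −0.0534·428·0.78586·[1 + 0.0534·-0.61841/0.22583] = -15.334 m/s.
|v| = 15.334 m/s = 15334 mm/s.

15300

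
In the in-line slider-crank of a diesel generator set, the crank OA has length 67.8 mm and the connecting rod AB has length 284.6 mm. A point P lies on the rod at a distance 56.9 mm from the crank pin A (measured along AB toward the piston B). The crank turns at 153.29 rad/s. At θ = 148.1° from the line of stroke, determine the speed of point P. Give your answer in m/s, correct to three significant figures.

ω = 153.3 rad/s.  Crank-pin speed |V_A| = rω = 10.393 m/s, perpendicular to OA.
Rod angle: sinφ = −(r/L) sinθ ⇒ φ = -7.232°; ω_rod = −rω cosθ/√(L²−r²sin²θ) = +31.251 rad/s.
V_P = V_A + ω_rod × AP, with AP = 0.0569 m along the rod.
Components: V_Px = −rω sinθ − a·ω_rod·sinφ = -5.2682 m/s;  V_Py = rω cosθ + a·ω_rod·cosφ = -7.0594 m/s.
|V_P| = √(V_Px² + V_Py²) = 8.8084 m/s.

8.81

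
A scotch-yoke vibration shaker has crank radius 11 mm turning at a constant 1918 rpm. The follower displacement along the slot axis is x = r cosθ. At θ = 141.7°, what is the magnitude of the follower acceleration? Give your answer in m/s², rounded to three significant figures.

348

ω = 200.9 rad/s (from 1918 rpm).
x = r cosθ ⇒ ẍ = −rω² cosθ (ω constant).
|a| = rω²|cosθ| = 0.011·(200.9)²·|cos 141.7°| = 348.25 m/s².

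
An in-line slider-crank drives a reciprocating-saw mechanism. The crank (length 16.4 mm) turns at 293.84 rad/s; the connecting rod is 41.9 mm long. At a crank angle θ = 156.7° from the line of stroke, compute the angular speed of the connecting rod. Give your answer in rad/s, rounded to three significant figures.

ω = 293.8 rad/s
The rod makes angle φ with the slider axis where L sinφ = r sinθ; differentiating, L cosφ·φ̇ = r ω cosθ.
L cosφ = √(L² − r² sin²θ) = 0.041395 m.
|ω_rod| = r ω |cosθ| / √(L² − r² sin²θ) = 0.0164·293.8·0.91845/0.041395 = 106.92 rad/s.

107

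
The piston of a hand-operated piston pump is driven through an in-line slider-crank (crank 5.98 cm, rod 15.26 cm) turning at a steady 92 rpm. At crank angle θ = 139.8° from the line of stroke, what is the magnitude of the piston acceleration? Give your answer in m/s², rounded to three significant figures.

3.77

ω = 2π·92/60 = 9.634 rad/s
x(θ) = r cosθ + √(L² − r² sin²θ); with ω constant, a = ω²·d²x/dθ².
d²x/dθ² = −r cosθ − r²(cos2θ)/√u − r⁴ sin²2θ/(4u^{3/2}),  u = L² − r² sin²θ = 0.0217969 m².
Substituting r = 0.0598 m, L = 0.1526 m, θ = 139.8°: d²x/dθ² = +0.04067 m.
a = ω²·d²x/dθ² = (9.634)²·(+0.04067) = +3.7749 m/s²;  |a| = 3.7749 m/s².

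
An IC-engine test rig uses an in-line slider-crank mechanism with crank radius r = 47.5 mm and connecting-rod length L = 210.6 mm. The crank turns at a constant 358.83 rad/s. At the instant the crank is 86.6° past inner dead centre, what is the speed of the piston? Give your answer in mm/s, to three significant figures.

ω = 358.8 rad/s
For an in-line slider-crank, x = r cosθ + √(L² − r² sin²θ), so v = −rω sinθ·[1 + r cosθ/√(L² − r² sin²θ)].
With r = 0.0475 m, L = 0.2106 m, θ = 86.6°: √(L² − r² sin²θ) = 0.20519 m.
v = −0.0475·358.8·0.99824·[1 + 0.0475·0.05931/0.20519] = -17.248 m/s.
|v| = 17.248 m/s = 17248 mm/s.

17200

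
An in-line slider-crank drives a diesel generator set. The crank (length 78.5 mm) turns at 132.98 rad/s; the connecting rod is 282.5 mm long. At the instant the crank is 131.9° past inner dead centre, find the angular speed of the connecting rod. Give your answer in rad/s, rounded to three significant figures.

25.2

ω = 133 rad/s
The rod makes angle φ with the slider axis where L sinφ = r sinθ; differentiating, L cosφ·φ̇ = r ω cosθ.
L cosφ = √(L² − r² sin²θ) = 0.27639 m.
|ω_rod| = r ω |cosθ| / √(L² − r² sin²θ) = 0.0785·133·0.66783/0.27639 = 25.223 rad/s.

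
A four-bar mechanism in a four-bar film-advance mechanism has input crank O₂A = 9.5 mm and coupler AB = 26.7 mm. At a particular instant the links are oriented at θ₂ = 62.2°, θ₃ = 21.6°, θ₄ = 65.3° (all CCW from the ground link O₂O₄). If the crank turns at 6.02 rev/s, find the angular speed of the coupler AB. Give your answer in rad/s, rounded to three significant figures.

1.05

ω₂ = 37.82 rad/s (from 6.02 rev/s).
Differentiating the loop-closure r₂e^{iθ₂}+r₃e^{iθ₃}=r₁+r₄e^{iθ₄} gives r₂ω₂e^{iθ₂}+r₃ω₃e^{iθ₃}=r₄ω₄e^{iθ₄}.
Eliminating the other unknown: ω₃ = r₂ω₂ sin(θ₄−θ₂) / [r₃ sin(θ₃−θ₄)].
Numerator sine = +0.05408; denominator sine = -0.69088.
Result = 0.0095·37.82·(+0.05408) / (0.0267·(-0.69088)) = -1.0534 rad/s; magnitude 1.0534 rad/s.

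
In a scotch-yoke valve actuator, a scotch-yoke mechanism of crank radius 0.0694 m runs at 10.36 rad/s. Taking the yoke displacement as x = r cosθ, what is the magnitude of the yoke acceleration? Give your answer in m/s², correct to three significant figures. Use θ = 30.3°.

ω = 10.36 rad/s
x = r cosθ ⇒ ẍ = −rω² cosθ (ω constant).
|a| = rω²|cosθ| = 0.0694·(10.36)²·|cos 30.3°| = 6.4312 m/s².

6.43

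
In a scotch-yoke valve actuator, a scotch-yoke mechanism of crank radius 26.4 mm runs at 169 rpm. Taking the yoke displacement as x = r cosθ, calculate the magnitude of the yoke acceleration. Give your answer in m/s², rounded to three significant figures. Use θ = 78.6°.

ω = 17.7 rad/s (from 169 rpm).
x = r cosθ ⇒ ẍ = −rω² cosθ (ω constant).
|a| = rω²|cosθ| = 0.0264·(17.7)²·|cos 78.6°| = 1.6344 m/s².

1.63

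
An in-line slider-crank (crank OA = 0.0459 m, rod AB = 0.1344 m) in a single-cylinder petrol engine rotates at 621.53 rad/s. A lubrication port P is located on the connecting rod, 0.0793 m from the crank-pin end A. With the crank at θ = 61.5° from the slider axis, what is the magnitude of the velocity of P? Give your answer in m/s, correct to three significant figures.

ω = 621.5 rad/s.  Crank-pin speed |V_A| = rω = 28.528 m/s, perpendicular to OA.
Rod angle: sinφ = −(r/L) sinθ ⇒ φ = -17.466°; ω_rod = −rω cosθ/√(L²−r²sin²θ) = -106.18 rad/s.
V_P = V_A + ω_rod × AP, with AP = 0.0793 m along the rod.
Components: V_Px = −rω sinθ − a·ω_rod·sinφ = -27.598 m/s;  V_Py = rω cosθ + a·ω_rod·cosφ = +5.5807 m/s.
|V_P| = √(V_Px² + V_Py²) = 28.157 m/s.

28.2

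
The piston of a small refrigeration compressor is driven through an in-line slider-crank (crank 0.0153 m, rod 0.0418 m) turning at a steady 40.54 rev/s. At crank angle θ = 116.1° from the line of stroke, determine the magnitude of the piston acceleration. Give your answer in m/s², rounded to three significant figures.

ω = 2π·40.5 = 254.7 rad/s
x(θ) = r cosθ + √(L² − r² sin²θ); with ω constant, a = ω²·d²x/dθ².
d²x/dθ² = −r cosθ − r²(cos2θ)/√u − r⁴ sin²2θ/(4u^{3/2}),  u = L² − r² sin²θ = 0.00155846 m².
Substituting r = 0.0153 m, L = 0.0418 m, θ = 116.1°: d²x/dθ² = +0.010226 m.
a = ω²·d²x/dθ² = (254.7)²·(+0.010226) = +663.52 m/s²;  |a| = 663.52 m/s².

664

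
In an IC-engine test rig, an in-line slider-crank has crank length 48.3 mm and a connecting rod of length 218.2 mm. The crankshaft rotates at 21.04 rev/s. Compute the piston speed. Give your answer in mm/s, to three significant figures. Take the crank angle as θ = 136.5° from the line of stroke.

ω = 2π·21 = 132.2 rad/s
For an in-line slider-crank, x = r cosθ + √(L² − r² sin²θ), so v = −rω sinθ·[1 + r cosθ/√(L² − r² sin²θ)].
With r = 0.0483 m, L = 0.2182 m, θ = 136.5°: √(L² − r² sin²θ) = 0.21565 m.
v = −0.0483·132.2·0.68835·[1 + 0.0483·-0.72537/0.21565] = -3.6812 m/s.
|v| = 3.6812 m/s = 3681.2 mm/s.

3680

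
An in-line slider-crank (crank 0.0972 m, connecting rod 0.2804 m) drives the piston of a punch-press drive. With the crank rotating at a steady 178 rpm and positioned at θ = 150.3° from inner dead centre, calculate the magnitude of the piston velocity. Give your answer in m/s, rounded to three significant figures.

0.623

ω = 2π·178/60 = 18.64 rad/s
For an in-line slider-crank, x = r cosθ + √(L² − r² sin²θ), so v = −rω sinθ·[1 + r cosθ/√(L² − r² sin²θ)].
With r = 0.0972 m, L = 0.2804 m, θ = 150.3°: √(L² − r² sin²θ) = 0.27623 m.
v = −0.0972·18.64·0.49546·[1 + 0.0972·-0.86863/0.27623] = -0.6233 m/s.
|v| = 0.6233 m/s.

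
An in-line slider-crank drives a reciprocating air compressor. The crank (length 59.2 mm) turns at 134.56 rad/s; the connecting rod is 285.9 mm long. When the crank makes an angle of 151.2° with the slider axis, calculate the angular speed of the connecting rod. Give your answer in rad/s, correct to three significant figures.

ω = 134.6 rad/s
The rod makes angle φ with the slider axis where L sinφ = r sinθ; differentiating, L cosφ·φ̇ = r ω cosθ.
L cosφ = √(L² − r² sin²θ) = 0.28447 m.
|ω_rod| = r ω |cosθ| / √(L² − r² sin²θ) = 0.0592·134.6·0.87631/0.28447 = 24.539 rad/s.

24.5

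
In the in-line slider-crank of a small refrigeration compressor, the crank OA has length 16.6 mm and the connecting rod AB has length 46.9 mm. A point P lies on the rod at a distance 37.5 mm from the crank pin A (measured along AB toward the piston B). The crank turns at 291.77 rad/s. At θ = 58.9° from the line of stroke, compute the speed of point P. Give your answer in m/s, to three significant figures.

4.81

ω = 291.8 rad/s.  Crank-pin speed |V_A| = rω = 4.8434 m/s, perpendicular to OA.
Rod angle: sinφ = −(r/L) sinθ ⇒ φ = -17.642°; ω_rod = −rω cosθ/√(L²−r²sin²θ) = -55.975 rad/s.
V_P = V_A + ω_rod × AP, with AP = 0.0375 m along the rod.
Components: V_Px = −rω sinθ − a·ω_rod·sinφ = -4.7834 m/s;  V_Py = rω cosθ + a·ω_rod·cosφ = +0.50142 m/s.
|V_P| = √(V_Px² + V_Py²) = 4.8096 m/s.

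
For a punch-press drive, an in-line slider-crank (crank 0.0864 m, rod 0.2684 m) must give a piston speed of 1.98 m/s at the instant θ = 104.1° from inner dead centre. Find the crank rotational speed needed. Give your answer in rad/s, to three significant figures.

For an in-line slider-crank, |v_piston| = rω|sinθ|·[1 + r cosθ/√(L² − r² sin²θ)].
With r = 0.0864 m, L = 0.2684 m, θ = 104.1°: the bracketed kinematic factor |dx/dθ| = 0.07688 m.
ω = v/|dx/dθ| = 1.98/0.07688 = 25.755 rad/s.

25.8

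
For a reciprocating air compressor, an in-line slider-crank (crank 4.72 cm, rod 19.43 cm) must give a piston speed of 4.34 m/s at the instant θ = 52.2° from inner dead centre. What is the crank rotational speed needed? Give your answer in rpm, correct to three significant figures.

965

For an in-line slider-crank, |v_piston| = rω|sinθ|·[1 + r cosθ/√(L² − r² sin²θ)].
With r = 0.0472 m, L = 0.1943 m, θ = 52.2°: the bracketed kinematic factor |dx/dθ| = 0.042953 m.
ω = v/|dx/dθ| = 4.34/0.042953 = 101.04 rad/s.
N = 60ω/(2π) = 964.86 rpm.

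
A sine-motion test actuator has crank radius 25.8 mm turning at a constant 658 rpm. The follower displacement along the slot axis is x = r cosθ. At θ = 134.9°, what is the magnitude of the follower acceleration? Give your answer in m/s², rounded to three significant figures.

86.5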